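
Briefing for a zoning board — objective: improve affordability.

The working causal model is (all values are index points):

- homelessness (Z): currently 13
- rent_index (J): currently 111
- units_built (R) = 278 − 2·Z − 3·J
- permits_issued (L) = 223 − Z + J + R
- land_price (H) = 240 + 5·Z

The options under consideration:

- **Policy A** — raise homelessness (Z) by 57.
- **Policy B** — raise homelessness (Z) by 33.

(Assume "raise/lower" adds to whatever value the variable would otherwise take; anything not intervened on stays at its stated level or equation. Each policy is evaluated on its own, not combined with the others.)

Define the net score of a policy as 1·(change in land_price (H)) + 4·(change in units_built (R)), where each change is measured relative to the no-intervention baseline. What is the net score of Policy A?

Baseline:
  Z = 13
  J = 111
  R = 278 − 2·13 − 3·111 = -81
  H = 240 + 5·13 = 305
Policy A (Z + 57):
  Z = 13 + 57 = 70
  J = 111
  R = 278 − 2·70 − 3·111 = -195
  H = 240 + 5·70 = 590
ΔH = 590 − 305 = 285; ΔR = -195 − (-81) = -114
Score = 1·285 + 4·(-114) = -171

-171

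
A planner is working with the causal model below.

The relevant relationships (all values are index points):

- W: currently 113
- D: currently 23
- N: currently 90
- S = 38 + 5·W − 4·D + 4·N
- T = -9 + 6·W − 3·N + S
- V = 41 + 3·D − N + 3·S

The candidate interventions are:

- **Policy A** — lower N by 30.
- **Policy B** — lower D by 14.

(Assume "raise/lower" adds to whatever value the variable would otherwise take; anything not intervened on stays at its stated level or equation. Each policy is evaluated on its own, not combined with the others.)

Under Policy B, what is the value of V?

2759

Policy B (D − 14):
  W = 113
  D = 23 − 14 = 9
  N = 90
  S = 38 + 5·113 − 4·9 + 4·90 = 927
  V = 41 + 3·9 − 90 + 3·927 = 2759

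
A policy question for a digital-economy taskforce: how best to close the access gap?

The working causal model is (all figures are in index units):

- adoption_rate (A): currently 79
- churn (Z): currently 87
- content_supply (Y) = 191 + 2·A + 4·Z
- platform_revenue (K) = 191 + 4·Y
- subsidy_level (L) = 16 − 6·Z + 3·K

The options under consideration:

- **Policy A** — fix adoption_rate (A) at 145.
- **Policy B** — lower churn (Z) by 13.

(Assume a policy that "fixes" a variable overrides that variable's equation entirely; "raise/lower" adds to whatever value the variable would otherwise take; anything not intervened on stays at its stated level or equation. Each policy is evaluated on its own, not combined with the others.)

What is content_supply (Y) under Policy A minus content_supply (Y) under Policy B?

184

Policy A (A := 145):
  A = 145
  Z = 87
  Y = 191 + 2·145 + 4·87 = 829
Policy B (Z − 13):
  A = 79
  Z = 87 − 13 = 74
  Y = 191 + 2·79 + 4·74 = 645
Y: 829 − 645 = 184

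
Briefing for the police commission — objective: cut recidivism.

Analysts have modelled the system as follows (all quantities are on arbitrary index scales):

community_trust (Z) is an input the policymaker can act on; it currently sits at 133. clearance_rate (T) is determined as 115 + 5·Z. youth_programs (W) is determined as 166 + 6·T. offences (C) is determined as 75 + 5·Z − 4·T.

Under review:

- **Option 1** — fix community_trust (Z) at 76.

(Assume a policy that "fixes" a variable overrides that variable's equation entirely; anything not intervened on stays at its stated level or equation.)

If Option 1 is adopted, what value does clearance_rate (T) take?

Option 1 (Z := 76):
  Z = 76
  T = 115 + 5·76 = 495

495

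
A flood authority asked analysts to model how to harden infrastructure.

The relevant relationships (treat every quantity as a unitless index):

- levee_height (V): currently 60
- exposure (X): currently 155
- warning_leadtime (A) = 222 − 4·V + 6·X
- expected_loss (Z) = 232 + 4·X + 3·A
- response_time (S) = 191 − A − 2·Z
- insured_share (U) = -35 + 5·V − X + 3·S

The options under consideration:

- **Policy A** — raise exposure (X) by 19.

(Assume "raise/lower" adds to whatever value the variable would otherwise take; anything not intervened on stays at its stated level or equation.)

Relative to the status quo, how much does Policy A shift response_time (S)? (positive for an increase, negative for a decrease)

-950

Baseline:
  V = 60
  X = 155
  A = 222 − 4·60 + 6·155 = 912
  Z = 232 + 4·155 + 3·912 = 3588
  S = 191 − 912 − 2·3588 = -7897
Policy A (X + 19):
  V = 60
  X = 155 + 19 = 174
  A = 222 − 4·60 + 6·174 = 1026
  Z = 232 + 4·174 + 3·1026 = 4006
  S = 191 − 1026 − 2·4006 = -8847
Change in S: -8847 − (-7897) = -950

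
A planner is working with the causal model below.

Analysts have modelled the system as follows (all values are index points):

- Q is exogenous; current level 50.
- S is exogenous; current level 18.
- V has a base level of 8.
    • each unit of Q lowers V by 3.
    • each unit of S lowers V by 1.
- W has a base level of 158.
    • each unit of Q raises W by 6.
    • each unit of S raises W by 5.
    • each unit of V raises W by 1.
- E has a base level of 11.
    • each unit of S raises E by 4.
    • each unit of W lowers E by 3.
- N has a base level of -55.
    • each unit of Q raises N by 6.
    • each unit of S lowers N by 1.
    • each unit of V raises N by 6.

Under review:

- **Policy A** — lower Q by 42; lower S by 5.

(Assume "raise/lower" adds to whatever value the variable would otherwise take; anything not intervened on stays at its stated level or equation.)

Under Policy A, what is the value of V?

Policy A (Q − 42, S − 5):
  Q = 50 − 42 = 8
  S = 18 − 5 = 13
  V = 8 − 3·8 − 13 = -29

-29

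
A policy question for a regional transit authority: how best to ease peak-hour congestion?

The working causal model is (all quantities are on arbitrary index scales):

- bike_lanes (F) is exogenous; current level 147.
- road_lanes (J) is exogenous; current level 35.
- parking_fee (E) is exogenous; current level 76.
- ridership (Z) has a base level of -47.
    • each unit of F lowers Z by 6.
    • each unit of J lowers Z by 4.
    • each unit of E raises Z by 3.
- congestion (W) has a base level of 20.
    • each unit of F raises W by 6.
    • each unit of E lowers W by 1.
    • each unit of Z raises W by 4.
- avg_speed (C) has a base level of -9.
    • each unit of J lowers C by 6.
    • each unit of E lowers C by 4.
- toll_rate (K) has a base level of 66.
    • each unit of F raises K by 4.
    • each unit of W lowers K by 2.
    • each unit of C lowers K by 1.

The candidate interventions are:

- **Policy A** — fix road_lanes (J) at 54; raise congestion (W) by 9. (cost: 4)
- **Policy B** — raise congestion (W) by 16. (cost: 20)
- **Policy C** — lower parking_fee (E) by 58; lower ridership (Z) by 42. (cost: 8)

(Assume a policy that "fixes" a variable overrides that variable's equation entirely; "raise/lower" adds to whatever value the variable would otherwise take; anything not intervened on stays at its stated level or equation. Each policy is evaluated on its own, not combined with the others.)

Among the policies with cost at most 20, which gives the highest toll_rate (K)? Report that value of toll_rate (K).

Policy A (J := 54, W + 9):
  F = 147
  J = 54
  E = 76
  Z = -47 − 6·147 − 4·54 + 3·76 = -917
  W = 20 + 6·147 − 76 + 4·(-917) (+9 from intervention) = -2833
  C = -9 − 6·54 − 4·76 = -637
  K = 66 + 4·147 − 2·(-2833) − (-637) = 6957
Policy B (W + 16):
  F = 147
  J = 35
  E = 76
  Z = -47 − 6·147 − 4·35 + 3·76 = -841
  W = 20 + 6·147 − 76 + 4·(-841) (+16 from intervention) = -2522
  C = -9 − 6·35 − 4·76 = -523
  K = 66 + 4·147 − 2·(-2522) − (-523) = 6221
Policy C (E − 58, Z − 42):
  F = 147
  J = 35
  E = 76 − 58 = 18
  Z = -47 − 6·147 − 4·35 + 3·18 (−42 from intervention) = -1057
  W = 20 + 6·147 − 18 + 4·(-1057) = -3344
  C = -9 − 6·35 − 4·18 = -291
  K = 66 + 4·147 − 2·(-3344) − (-291) = 7633
Comparing — Policy A: K=6957, Policy B: K=6221, Policy C: K=7633. Highest is 7633 (Policy C).

7633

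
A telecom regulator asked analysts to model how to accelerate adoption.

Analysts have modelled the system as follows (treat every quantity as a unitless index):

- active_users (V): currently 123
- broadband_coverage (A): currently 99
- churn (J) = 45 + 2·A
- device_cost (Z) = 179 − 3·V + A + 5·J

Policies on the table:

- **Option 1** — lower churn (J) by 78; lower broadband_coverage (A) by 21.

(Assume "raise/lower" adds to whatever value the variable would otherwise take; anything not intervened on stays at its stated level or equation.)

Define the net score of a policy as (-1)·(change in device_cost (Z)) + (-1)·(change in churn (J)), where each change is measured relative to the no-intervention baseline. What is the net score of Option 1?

Baseline:
  V = 123
  A = 99
  J = 45 + 2·99 = 243
  Z = 179 − 3·123 + 99 + 5·243 = 1124
Option 1 (J − 78, A − 21):
  V = 123
  A = 99 − 21 = 78
  J = 45 + 2·78 (−78 from intervention) = 123
  Z = 179 − 3·123 + 78 + 5·123 = 503
ΔZ = 503 − 1124 = -621; ΔJ = 123 − 243 = -120
Score = (-1)·(-621) + (-1)·(-120) = 741

741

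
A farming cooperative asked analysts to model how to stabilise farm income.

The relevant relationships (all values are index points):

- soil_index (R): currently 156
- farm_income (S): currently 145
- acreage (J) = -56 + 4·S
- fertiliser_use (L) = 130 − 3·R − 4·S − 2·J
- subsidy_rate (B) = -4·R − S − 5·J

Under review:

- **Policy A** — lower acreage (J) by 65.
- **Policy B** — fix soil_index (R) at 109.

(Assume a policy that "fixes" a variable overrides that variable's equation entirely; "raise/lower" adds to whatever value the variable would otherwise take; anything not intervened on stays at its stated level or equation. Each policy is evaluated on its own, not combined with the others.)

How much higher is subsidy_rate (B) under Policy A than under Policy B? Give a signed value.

137

Policy A (J − 65):
  R = 156
  S = 145
  J = -56 + 4·145 (−65 from intervention) = 459
  B = 0 − 4·156 − 145 − 5·459 = -3064
Policy B (R := 109):
  R = 109
  S = 145
  J = -56 + 4·145 = 524
  B = 0 − 4·109 − 145 − 5·524 = -3201
B: -3064 − (-3201) = 137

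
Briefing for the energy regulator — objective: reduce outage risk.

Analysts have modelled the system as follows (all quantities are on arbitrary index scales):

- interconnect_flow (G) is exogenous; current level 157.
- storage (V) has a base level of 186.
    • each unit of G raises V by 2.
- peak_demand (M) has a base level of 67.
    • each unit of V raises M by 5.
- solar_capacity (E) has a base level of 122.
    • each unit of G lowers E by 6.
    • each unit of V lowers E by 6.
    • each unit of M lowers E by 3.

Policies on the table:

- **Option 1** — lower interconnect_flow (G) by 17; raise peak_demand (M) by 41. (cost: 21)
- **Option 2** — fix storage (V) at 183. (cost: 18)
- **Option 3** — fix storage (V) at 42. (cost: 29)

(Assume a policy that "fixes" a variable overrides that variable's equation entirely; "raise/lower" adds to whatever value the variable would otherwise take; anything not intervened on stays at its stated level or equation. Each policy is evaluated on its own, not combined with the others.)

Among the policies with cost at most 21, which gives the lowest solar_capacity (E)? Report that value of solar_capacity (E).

Option 1 (G − 17, M + 41):
  G = 157 − 17 = 140
  V = 186 + 2·140 = 466
  M = 67 + 5·466 (+41 from intervention) = 2438
  E = 122 − 6·140 − 6·466 − 3·2438 = -10828
Option 2 (V := 183):
  G = 157
  V = 183
  M = 67 + 5·183 = 982
  E = 122 − 6·157 − 6·183 − 3·982 = -4864
Comparing — Option 1: E=-10828, Option 2: E=-4864. Lowest is -10828 (Option 1).

-10828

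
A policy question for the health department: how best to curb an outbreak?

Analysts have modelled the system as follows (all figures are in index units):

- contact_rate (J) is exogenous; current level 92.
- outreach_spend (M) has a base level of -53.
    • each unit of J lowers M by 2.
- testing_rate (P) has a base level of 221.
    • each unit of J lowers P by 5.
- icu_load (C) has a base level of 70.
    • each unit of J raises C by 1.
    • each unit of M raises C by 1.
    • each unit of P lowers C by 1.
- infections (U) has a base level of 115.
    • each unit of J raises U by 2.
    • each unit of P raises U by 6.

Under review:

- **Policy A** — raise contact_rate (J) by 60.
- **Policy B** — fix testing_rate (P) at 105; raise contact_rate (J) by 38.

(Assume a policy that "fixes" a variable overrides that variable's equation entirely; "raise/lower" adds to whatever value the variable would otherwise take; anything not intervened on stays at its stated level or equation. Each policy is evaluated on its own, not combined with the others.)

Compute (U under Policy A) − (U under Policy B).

Policy A (J + 60):
  J = 92 + 60 = 152
  P = 221 − 5·152 = -539
  U = 115 + 2·152 + 6·(-539) = -2815
Policy B (P := 105, J + 38):
  J = 92 + 38 = 130
  P = 105
  U = 115 + 2·130 + 6·105 = 1005
U: -2815 − 1005 = -3820

-3820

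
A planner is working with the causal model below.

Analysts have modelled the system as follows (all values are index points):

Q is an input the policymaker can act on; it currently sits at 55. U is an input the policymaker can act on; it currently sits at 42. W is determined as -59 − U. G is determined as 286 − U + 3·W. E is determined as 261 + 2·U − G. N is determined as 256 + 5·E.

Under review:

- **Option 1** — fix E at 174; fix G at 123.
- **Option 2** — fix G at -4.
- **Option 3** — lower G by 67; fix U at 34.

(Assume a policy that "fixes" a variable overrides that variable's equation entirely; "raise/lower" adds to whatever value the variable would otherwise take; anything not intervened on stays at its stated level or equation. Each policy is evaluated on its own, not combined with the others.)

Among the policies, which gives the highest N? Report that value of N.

2371

Option 1 (E := 174, G := 123):
  U = 42
  W = -59 − 42 = -101
  G = 123
  E = 174
  N = 256 + 5·174 = 1126
Option 2 (G := -4):
  U = 42
  W = -59 − 42 = -101
  G = -4
  E = 261 + 2·42 − (-4) = 349
  N = 256 + 5·349 = 2001
Option 3 (G − 67, U := 34):
  U = 34
  W = -59 − 34 = -93
  G = 286 − 34 + 3·(-93) (−67 from intervention) = -94
  E = 261 + 2·34 − (-94) = 423
  N = 256 + 5·423 = 2371
Comparing — Option 1: N=1126, Option 2: N=2001, Option 3: N=2371. Highest is 2371 (Option 3).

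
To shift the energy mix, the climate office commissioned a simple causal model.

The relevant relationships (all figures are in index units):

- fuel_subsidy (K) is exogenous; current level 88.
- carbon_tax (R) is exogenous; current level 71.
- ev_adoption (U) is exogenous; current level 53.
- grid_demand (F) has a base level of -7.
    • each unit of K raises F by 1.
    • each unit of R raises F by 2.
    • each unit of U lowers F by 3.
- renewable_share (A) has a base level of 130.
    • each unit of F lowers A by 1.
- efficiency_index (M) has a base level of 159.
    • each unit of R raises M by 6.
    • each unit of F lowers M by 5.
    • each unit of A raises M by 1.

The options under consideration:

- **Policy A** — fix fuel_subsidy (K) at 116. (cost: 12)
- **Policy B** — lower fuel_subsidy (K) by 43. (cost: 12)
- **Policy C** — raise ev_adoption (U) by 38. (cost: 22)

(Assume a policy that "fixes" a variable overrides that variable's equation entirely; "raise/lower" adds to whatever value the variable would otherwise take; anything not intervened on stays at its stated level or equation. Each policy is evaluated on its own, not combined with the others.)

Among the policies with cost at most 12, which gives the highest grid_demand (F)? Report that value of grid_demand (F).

92

Policy A (K := 116):
  K = 116
  R = 71
  U = 53
  F = -7 + 116 + 2·71 − 3·53 = 92
Policy B (K − 43):
  K = 88 − 43 = 45
  R = 71
  U = 53
  F = -7 + 45 + 2·71 − 3·53 = 21
Comparing — Policy A: F=92, Policy B: F=21. Highest is 92 (Policy A).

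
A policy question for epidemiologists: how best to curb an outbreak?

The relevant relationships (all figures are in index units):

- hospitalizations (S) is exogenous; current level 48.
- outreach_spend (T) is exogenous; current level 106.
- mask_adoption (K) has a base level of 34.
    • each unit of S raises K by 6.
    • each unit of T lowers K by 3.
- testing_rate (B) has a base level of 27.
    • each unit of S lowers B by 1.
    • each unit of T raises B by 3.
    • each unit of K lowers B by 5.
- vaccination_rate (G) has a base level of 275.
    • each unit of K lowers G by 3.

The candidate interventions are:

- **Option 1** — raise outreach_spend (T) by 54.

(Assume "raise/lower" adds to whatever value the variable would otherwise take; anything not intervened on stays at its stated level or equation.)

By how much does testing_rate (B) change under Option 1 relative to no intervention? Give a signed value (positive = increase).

972

Baseline:
  S = 48
  T = 106
  K = 34 + 6·48 − 3·106 = 4
  B = 27 − 48 + 3·106 − 5·4 = 277
Option 1 (T + 54):
  S = 48
  T = 106 + 54 = 160
  K = 34 + 6·48 − 3·160 = -158
  B = 27 − 48 + 3·160 − 5·(-158) = 1249
Change in B: 1249 − 277 = 972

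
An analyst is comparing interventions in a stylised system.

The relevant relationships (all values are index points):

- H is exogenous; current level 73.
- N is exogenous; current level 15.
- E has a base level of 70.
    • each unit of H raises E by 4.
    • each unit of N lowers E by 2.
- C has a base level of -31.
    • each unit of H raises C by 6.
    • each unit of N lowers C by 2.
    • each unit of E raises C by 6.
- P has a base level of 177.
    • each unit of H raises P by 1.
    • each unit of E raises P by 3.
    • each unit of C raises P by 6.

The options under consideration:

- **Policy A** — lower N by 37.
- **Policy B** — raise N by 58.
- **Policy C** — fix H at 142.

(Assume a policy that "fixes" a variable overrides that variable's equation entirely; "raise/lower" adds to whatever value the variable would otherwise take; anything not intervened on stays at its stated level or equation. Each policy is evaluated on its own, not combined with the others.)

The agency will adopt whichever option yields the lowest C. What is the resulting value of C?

Policy A (N − 37):
  H = 73
  N = 15 − 37 = -22
  E = 70 + 4·73 − 2·(-22) = 406
  C = -31 + 6·73 − 2·(-22) + 6·406 = 2887
Policy B (N + 58):
  H = 73
  N = 15 + 58 = 73
  E = 70 + 4·73 − 2·73 = 216
  C = -31 + 6·73 − 2·73 + 6·216 = 1557
Policy C (H := 142):
  H = 142
  N = 15
  E = 70 + 4·142 − 2·15 = 608
  C = -31 + 6·142 − 2·15 + 6·608 = 4439
Comparing — Policy A: C=2887, Policy B: C=1557, Policy C: C=4439. Lowest is 1557 (Policy B).

1557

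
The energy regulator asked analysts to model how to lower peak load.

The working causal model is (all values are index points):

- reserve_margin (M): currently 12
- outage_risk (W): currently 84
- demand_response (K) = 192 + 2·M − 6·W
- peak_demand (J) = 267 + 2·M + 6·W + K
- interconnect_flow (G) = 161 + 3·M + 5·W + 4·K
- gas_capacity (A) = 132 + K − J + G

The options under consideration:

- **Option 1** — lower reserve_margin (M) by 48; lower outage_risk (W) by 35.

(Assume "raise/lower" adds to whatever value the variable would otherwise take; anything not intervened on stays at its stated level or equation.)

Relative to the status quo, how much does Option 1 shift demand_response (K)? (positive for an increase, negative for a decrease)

Baseline:
  M = 12
  W = 84
  K = 192 + 2·12 − 6·84 = -288
Option 1 (M − 48, W − 35):
  M = 12 − 48 = -36
  W = 84 − 35 = 49
  K = 192 + 2·(-36) − 6·49 = -174
Change in K: -174 − (-288) = 114

114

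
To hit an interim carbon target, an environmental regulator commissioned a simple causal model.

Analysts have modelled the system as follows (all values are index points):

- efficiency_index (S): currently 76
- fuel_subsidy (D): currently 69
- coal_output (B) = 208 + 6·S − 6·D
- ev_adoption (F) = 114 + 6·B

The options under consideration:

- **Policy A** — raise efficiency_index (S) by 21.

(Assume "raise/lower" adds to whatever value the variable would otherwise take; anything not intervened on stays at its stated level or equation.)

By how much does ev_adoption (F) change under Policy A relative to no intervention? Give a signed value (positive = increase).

756

Baseline:
  S = 76
  D = 69
  B = 208 + 6·76 − 6·69 = 250
  F = 114 + 6·250 = 1614
Policy A (S + 21):
  S = 76 + 21 = 97
  D = 69
  B = 208 + 6·97 − 6·69 = 376
  F = 114 + 6·376 = 2370
Change in F: 2370 − 1614 = 756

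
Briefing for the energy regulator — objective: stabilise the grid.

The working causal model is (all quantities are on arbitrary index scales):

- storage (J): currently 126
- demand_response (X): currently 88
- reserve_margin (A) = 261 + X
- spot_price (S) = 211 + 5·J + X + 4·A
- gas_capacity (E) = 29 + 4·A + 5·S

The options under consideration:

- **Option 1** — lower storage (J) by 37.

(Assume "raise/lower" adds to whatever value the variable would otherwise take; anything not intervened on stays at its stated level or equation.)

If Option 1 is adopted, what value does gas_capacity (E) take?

12125

Option 1 (J − 37):
  J = 126 − 37 = 89
  X = 88
  A = 261 + 88 = 349
  S = 211 + 5·89 + 88 + 4·349 = 2140
  E = 29 + 4·349 + 5·2140 = 12125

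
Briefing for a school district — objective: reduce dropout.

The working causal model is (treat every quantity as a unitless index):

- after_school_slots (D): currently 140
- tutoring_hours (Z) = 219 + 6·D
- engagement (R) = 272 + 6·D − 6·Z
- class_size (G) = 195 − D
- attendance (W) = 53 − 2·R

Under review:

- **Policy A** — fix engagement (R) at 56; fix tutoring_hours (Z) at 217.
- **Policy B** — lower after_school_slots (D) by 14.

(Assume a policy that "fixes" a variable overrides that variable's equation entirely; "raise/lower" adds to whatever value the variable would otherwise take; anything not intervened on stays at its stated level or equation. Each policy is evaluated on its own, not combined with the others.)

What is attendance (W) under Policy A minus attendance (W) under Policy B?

Policy A (R := 56, Z := 217):
  D = 140
  Z = 217
  R = 56
  W = 53 − 2·56 = -59
Policy B (D − 14):
  D = 140 − 14 = 126
  Z = 219 + 6·126 = 975
  R = 272 + 6·126 − 6·975 = -4822
  W = 53 − 2·(-4822) = 9697
W: -59 − 9697 = -9756

-9756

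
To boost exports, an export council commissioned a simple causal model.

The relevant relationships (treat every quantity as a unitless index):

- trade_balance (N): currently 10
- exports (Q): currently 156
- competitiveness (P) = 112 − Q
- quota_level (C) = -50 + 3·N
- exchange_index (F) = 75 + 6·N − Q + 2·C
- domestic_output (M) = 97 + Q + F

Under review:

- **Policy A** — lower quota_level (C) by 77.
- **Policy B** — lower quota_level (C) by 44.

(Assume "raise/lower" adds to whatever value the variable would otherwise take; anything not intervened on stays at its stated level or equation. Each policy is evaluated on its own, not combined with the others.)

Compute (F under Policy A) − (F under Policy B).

Policy A (C − 77):
  N = 10
  Q = 156
  C = -50 + 3·10 (−77 from intervention) = -97
  F = 75 + 6·10 − 156 + 2·(-97) = -215
Policy B (C − 44):
  N = 10
  Q = 156
  C = -50 + 3·10 (−44 from intervention) = -64
  F = 75 + 6·10 − 156 + 2·(-64) = -149
F: -215 − (-149) = -66

-66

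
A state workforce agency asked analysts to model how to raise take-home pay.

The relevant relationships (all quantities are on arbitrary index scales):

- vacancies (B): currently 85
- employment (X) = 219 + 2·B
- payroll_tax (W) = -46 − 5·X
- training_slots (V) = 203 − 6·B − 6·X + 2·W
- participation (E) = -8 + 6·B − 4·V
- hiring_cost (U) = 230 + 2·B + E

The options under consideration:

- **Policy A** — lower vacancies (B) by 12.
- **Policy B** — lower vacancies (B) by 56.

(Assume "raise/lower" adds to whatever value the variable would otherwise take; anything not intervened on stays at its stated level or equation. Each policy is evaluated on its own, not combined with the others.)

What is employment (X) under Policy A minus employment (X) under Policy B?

88

Policy A (B − 12):
  B = 85 − 12 = 73
  X = 219 + 2·73 = 365
Policy B (B − 56):
  B = 85 − 56 = 29
  X = 219 + 2·29 = 277
X: 365 − 277 = 88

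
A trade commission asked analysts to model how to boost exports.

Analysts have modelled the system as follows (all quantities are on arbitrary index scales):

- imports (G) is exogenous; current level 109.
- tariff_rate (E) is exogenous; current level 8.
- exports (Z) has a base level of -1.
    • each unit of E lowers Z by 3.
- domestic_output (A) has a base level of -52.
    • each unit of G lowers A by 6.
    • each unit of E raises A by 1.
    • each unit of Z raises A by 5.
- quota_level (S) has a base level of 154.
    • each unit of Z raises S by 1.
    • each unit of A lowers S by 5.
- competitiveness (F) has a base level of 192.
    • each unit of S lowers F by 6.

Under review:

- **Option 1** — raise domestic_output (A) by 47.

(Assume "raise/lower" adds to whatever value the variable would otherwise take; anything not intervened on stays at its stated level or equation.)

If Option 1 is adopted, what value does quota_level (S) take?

Option 1 (A + 47):
  G = 109
  E = 8
  Z = -1 − 3·8 = -25
  A = -52 − 6·109 + 8 + 5·(-25) (+47 from intervention) = -776
  S = 154 + (-25) − 5·(-776) = 4009

4009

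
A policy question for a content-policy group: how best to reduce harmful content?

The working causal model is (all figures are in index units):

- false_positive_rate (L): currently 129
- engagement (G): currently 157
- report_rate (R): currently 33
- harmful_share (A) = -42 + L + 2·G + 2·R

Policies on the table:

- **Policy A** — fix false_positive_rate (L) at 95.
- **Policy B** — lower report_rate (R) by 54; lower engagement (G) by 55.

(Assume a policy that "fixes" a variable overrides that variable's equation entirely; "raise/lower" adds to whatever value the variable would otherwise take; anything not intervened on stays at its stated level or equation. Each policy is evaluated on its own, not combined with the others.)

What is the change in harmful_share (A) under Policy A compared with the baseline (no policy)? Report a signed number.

-34

Baseline:
  L = 129
  G = 157
  R = 33
  A = -42 + 129 + 2·157 + 2·33 = 467
Policy A (L := 95):
  L = 95
  G = 157
  R = 33
  A = -42 + 95 + 2·157 + 2·33 = 433
Change in A: 433 − 467 = -34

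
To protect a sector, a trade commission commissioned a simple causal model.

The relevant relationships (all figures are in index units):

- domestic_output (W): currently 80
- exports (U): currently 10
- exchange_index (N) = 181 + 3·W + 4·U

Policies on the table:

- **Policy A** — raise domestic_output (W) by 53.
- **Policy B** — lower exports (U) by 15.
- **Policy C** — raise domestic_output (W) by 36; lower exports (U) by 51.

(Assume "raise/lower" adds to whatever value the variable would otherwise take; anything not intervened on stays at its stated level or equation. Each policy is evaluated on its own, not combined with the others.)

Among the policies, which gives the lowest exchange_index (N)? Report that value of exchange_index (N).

Policy A (W + 53):
  W = 80 + 53 = 133
  U = 10
  N = 181 + 3·133 + 4·10 = 620
Policy B (U − 15):
  W = 80
  U = 10 − 15 = -5
  N = 181 + 3·80 + 4·(-5) = 401
Policy C (W + 36, U − 51):
  W = 80 + 36 = 116
  U = 10 − 51 = -41
  N = 181 + 3·116 + 4·(-41) = 365
Comparing — Policy A: N=620, Policy B: N=401, Policy C: N=365. Lowest is 365 (Policy C).

365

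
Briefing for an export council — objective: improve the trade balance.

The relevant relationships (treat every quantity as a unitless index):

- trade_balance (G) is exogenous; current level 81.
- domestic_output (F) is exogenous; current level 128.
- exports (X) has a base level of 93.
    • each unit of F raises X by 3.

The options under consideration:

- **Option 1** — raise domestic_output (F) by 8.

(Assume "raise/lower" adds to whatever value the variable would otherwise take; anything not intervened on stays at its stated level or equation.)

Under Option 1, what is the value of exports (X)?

Option 1 (F + 8):
  F = 128 + 8 = 136
  X = 93 + 3·136 = 501

501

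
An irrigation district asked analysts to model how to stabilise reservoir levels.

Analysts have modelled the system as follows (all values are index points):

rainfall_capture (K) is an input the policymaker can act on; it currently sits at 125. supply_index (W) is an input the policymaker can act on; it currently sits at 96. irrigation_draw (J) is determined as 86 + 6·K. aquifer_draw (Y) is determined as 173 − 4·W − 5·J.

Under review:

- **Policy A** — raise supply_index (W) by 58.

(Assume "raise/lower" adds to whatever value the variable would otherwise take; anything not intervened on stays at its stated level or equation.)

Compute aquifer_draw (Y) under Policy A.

Policy A (W + 58):
  K = 125
  W = 96 + 58 = 154
  J = 86 + 6·125 = 836
  Y = 173 − 4·154 − 5·836 = -4623

-4623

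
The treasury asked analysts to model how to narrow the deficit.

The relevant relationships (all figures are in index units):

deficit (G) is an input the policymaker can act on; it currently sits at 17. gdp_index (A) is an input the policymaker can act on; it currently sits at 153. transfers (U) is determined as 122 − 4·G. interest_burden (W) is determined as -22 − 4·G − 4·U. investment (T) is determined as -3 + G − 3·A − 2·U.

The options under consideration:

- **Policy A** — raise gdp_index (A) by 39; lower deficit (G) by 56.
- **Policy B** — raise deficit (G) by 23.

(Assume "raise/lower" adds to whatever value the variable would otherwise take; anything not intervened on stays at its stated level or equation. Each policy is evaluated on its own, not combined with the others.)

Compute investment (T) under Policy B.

-346

Policy B (G + 23):
  G = 17 + 23 = 40
  A = 153
  U = 122 − 4·40 = -38
  T = -3 + 40 − 3·153 − 2·(-38) = -346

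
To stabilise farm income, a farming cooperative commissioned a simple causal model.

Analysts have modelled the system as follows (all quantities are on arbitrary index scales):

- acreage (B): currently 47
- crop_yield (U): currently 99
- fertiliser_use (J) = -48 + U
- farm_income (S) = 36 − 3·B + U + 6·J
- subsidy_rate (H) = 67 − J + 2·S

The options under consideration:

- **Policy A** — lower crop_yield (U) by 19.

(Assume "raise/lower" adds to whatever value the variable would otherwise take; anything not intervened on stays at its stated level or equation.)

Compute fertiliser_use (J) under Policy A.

32

Policy A (U − 19):
  U = 99 − 19 = 80
  J = -48 + 80 = 32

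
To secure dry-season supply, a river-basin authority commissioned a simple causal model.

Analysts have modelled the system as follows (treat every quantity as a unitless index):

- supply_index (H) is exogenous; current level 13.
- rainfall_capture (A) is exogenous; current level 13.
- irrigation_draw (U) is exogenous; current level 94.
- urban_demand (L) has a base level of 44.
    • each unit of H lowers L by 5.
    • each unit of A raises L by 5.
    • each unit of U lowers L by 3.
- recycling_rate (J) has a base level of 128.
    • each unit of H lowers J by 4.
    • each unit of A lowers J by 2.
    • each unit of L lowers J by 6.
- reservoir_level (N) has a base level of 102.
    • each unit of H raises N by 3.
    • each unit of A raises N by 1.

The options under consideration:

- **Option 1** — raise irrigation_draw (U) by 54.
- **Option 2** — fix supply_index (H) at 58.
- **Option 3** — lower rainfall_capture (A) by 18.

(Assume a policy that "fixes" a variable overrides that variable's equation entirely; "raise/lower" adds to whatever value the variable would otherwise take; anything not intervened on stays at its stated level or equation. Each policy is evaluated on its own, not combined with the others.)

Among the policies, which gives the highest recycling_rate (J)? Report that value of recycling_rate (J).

Option 1 (U + 54):
  H = 13
  A = 13
  U = 94 + 54 = 148
  L = 44 − 5·13 + 5·13 − 3·148 = -400
  J = 128 − 4·13 − 2·13 − 6·(-400) = 2450
Option 2 (H := 58):
  H = 58
  A = 13
  U = 94
  L = 44 − 5·58 + 5·13 − 3·94 = -463
  J = 128 − 4·58 − 2·13 − 6·(-463) = 2648
Option 3 (A − 18):
  H = 13
  A = 13 − 18 = -5
  U = 94
  L = 44 − 5·13 + 5·(-5) − 3·94 = -328
  J = 128 − 4·13 − 2·(-5) − 6·(-328) = 2054
Comparing — Option 1: J=2450, Option 2: J=2648, Option 3: J=2054. Highest is 2648 (Option 2).

2648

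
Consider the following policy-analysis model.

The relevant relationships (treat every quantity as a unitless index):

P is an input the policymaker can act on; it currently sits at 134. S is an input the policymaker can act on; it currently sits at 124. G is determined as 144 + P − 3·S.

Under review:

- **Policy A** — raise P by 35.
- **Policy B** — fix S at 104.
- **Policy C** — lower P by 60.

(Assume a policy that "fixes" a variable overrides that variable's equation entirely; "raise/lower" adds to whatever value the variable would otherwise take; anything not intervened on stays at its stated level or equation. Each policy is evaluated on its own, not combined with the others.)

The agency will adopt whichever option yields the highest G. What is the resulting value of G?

Policy A (P + 35):
  P = 134 + 35 = 169
  S = 124
  G = 144 + 169 − 3·124 = -59
Policy B (S := 104):
  P = 134
  S = 104
  G = 144 + 134 − 3·104 = -34
Policy C (P − 60):
  P = 134 − 60 = 74
  S = 124
  G = 144 + 74 − 3·124 = -154
Comparing — Policy A: G=-59, Policy B: G=-34, Policy C: G=-154. Highest is -34 (Policy B).

-34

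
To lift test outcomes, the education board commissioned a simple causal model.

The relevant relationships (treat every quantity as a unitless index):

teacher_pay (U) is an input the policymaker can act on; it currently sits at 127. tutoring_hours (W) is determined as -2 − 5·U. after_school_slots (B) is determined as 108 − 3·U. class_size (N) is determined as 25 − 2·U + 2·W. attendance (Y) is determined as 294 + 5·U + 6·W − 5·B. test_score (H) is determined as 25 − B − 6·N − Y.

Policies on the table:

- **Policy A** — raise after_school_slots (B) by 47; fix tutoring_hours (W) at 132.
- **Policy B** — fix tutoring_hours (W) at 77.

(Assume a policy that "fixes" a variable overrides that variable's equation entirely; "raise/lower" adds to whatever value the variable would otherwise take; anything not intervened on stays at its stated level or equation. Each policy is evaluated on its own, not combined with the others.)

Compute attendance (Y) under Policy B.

Policy B (W := 77):
  U = 127
  W = 77
  B = 108 − 3·127 = -273
  Y = 294 + 5·127 + 6·77 − 5·(-273) = 2756

2756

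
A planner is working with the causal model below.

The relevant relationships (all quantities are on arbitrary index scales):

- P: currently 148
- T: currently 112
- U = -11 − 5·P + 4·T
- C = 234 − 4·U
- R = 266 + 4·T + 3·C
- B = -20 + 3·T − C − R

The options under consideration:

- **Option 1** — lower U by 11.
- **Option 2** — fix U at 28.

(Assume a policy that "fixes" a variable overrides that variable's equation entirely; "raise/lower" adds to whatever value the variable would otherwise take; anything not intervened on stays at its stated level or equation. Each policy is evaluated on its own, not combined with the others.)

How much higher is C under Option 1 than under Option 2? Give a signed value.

Option 1 (U − 11):
  P = 148
  T = 112
  U = -11 − 5·148 + 4·112 (−11 from intervention) = -314
  C = 234 − 4·(-314) = 1490
Option 2 (U := 28):
  P = 148
  T = 112
  U = 28
  C = 234 − 4·28 = 122
C: 1490 − 122 = 1368

1368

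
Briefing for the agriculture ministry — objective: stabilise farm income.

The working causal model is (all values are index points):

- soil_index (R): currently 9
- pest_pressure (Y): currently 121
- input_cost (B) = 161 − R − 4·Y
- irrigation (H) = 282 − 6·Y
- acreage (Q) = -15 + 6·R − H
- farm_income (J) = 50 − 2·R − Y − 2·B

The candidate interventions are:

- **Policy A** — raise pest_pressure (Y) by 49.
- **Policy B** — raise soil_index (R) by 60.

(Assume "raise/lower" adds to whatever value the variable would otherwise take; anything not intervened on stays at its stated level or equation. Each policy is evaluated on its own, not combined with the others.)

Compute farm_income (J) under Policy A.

918

Policy A (Y + 49):
  R = 9
  Y = 121 + 49 = 170
  B = 161 − 9 − 4·170 = -528
  J = 50 − 2·9 − 170 − 2·(-528) = 918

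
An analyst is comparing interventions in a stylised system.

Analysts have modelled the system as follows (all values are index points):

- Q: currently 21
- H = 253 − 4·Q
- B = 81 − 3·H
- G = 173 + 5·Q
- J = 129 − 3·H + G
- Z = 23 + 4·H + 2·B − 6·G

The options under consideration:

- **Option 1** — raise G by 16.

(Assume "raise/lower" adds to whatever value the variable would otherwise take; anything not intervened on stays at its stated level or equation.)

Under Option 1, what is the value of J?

-84

Option 1 (G + 16):
  Q = 21
  H = 253 − 4·21 = 169
  G = 173 + 5·21 (+16 from intervention) = 294
  J = 129 − 3·169 + 294 = -84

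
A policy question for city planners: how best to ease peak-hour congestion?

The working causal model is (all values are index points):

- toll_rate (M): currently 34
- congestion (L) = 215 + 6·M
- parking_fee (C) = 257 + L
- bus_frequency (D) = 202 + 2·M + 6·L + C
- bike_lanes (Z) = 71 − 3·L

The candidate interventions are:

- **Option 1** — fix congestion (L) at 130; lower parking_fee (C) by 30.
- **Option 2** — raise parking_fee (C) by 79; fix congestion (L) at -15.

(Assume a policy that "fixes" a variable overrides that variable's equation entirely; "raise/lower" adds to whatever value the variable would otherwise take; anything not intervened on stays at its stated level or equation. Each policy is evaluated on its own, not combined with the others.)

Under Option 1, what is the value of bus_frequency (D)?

1407

Option 1 (L := 130, C − 30):
  M = 34
  L = 130
  C = 257 + 130 (−30 from intervention) = 357
  D = 202 + 2·34 + 6·130 + 357 = 1407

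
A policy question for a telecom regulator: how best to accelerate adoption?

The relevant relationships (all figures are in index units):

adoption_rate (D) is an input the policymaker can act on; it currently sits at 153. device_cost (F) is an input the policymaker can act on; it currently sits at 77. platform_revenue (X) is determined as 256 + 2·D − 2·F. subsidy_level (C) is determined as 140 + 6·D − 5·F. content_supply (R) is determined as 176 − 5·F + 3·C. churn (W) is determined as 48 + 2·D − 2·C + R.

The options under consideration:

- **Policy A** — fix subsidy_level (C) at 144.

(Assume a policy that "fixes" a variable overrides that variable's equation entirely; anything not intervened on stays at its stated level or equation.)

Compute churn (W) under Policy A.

289

Policy A (C := 144):
  D = 153
  F = 77
  C = 144
  R = 176 − 5·77 + 3·144 = 223
  W = 48 + 2·153 − 2·144 + 223 = 289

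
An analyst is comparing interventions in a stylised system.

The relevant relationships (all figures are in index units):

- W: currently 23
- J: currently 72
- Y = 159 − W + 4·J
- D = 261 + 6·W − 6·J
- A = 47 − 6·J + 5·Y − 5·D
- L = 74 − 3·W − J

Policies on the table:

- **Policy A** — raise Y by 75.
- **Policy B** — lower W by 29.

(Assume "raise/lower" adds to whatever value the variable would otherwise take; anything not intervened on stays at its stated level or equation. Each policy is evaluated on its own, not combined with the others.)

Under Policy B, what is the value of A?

Policy B (W − 29):
  W = 23 − 29 = -6
  J = 72
  Y = 159 − (-6) + 4·72 = 453
  D = 261 + 6·(-6) − 6·72 = -207
  A = 47 − 6·72 + 5·453 − 5·(-207) = 2915

2915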